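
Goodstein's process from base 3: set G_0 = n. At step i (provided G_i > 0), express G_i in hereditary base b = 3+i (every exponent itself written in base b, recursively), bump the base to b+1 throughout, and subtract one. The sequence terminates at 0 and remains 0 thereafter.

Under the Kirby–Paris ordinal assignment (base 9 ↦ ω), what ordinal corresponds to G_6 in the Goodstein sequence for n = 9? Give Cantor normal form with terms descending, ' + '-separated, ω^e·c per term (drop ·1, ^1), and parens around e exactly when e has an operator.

9 —HB3→ 3^2 —bump→ 4^2 = 16 —(−1)→ 15
15 —HB4→ 3·4 + 3 —bump→ 3·5 + 3 = 18 —(−1)→ 17
17 —HB5→ 3·5 + 2 —bump→ 3·6 + 2 = 20 —(−1)→ 19
19 —HB6→ 3·6 + 1 —bump→ 3·7 + 1 = 22 —(−1)→ 21
21 —HB7→ 3·7 —bump→ 3·8 = 24 —(−1)→ 23
23 —HB8→ 2·8 + 7 —bump→ 2·9 + 7 = 25 —(−1)→ 24
24 —HB9→ 2·9 + 6 —bump→ 2·10 + 6 = 26 —(−1)→ 25

ω·2 + 6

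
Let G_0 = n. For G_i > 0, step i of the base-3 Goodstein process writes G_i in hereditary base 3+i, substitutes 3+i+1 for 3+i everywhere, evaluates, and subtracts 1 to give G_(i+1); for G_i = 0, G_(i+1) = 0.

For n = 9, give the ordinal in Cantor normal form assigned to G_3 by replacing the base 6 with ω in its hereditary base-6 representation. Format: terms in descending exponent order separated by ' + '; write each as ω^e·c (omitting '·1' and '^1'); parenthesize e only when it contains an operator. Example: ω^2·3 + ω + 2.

ω·3 + 1

G_0=9  [base 3] 3^2  →[3↦4]→  4^2 = 16  −1 ⇒ G_1=15
G_1=15  [base 4] 3·4 + 3  →[4↦5]→  3·5 + 3 = 18  −1 ⇒ G_2=17
G_2=17  [base 5] 3·5 + 2  →[5↦6]→  3·6 + 2 = 20  −1 ⇒ G_3=19
G_3=19  [base 6] 3·6 + 1  →[6↦7]→  3·7 + 1 = 22  −1 ⇒ G_4=21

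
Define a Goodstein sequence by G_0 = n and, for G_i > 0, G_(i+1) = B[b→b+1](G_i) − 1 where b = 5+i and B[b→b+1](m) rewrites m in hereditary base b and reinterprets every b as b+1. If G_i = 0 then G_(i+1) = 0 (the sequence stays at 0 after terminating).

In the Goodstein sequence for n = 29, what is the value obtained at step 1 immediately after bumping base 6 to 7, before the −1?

G_0 = 29. HB_5(29) = 5^2 + 4. Bump = 40. G_1 = 39.
G_1 = 39. HB_6(39) = 6^2 + 3. Bump = 52. G_2 = 51.

52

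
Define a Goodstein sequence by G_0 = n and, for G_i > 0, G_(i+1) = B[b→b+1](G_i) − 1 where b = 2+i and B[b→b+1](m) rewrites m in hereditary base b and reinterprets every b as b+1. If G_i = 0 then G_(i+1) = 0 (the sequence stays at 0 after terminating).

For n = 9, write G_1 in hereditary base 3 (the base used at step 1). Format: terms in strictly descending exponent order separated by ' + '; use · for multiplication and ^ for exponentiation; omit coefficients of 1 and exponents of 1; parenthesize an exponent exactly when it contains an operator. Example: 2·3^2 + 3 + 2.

G_0=9  [base 2] 2^(2 + 1) + 1  →[2↦3]→  3^(3 + 1) + 1 = 82  −1 ⇒ G_1=81
G_1=81  [base 3] 3^(3 + 1)  →[3↦4]→  4^(4 + 1) = 1024  −1 ⇒ G_2=1023

3^(3 + 1)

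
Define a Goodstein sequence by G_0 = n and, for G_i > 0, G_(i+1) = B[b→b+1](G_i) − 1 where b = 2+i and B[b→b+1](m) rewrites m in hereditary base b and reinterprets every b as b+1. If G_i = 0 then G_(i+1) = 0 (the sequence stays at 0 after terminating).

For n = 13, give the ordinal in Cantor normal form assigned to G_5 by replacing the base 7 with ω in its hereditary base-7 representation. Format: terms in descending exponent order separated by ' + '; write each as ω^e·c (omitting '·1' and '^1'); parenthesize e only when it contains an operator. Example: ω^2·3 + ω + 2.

ω^(ω + 1) + ω^3·3 + ω^2·3 + ω·3

G_0=13  [base 2] 2^(2 + 1) + 2^2 + 1  →[2↦3]→  3^(3 + 1) + 3^3 + 1 = 109  −1 ⇒ G_1=108
G_1=108  [base 3] 3^(3 + 1) + 3^3  →[3↦4]→  4^(4 + 1) + 4^4 = 1280  −1 ⇒ G_2=1279
G_2=1279  [base 4] 4^(4 + 1) + 3·4^3 + 3·4^2 + 3·4 + 3  →[4↦5]→  5^(5 + 1) + 3·5^3 + 3·5^2 + 3·5 + 3 = 16093  −1 ⇒ G_3=16092
G_3=16092  [base 5] 5^(5 + 1) + 3·5^3 + 3·5^2 + 3·5 + 2  →[5↦6]→  6^(6 + 1) + 3·6^3 + 3·6^2 + 3·6 + 2 = 280712  −1 ⇒ G_4=280711
G_4=280711  [base 6] 6^(6 + 1) + 3·6^3 + 3·6^2 + 3·6 + 1  →[6↦7]→  7^(7 + 1) + 3·7^3 + 3·7^2 + 3·7 + 1 = 5765999  −1 ⇒ G_5=5765998
G_5=5765998  [base 7] 7^(7 + 1) + 3·7^3 + 3·7^2 + 3·7  →[7↦8]→  8^(8 + 1) + 3·8^3 + 3·8^2 + 3·8 = 134219480  −1 ⇒ G_6=134219479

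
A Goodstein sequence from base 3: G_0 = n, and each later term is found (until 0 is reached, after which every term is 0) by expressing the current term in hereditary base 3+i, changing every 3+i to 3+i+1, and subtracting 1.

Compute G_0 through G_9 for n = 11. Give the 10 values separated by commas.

base 3: 11 = 3^2 + 2; at 4: 4^2 + 2 = 18; next = 17
base 4: 17 = 4^2 + 1; at 5: 5^2 + 1 = 26; next = 25
base 5: 25 = 5^2; at 6: 6^2 = 36; next = 35
base 6: 35 = 5·6 + 5; at 7: 5·7 + 5 = 40; next = 39
base 7: 39 = 5·7 + 4; at 8: 5·8 + 4 = 44; next = 43
base 8: 43 = 5·8 + 3; at 9: 5·9 + 3 = 48; next = 47
base 9: 47 = 5·9 + 2; at 10: 5·10 + 2 = 52; next = 51
base 10: 51 = 5·10 + 1; at 11: 5·11 + 1 = 56; next = 55
base 11: 55 = 5·11; at 12: 5·12 = 60; next = 59

11, 17, 25, 35, 39, 43, 47, 51, 55, 59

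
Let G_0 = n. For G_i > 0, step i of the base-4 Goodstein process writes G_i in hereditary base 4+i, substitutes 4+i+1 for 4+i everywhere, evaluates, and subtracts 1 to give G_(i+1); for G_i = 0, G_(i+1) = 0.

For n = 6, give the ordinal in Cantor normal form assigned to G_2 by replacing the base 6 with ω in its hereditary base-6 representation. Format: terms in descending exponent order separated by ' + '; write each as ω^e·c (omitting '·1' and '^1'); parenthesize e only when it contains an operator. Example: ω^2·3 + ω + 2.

6 —HB4→ 4 + 2 —bump→ 5 + 2 = 7 —(−1)→ 6
6 —HB5→ 5 + 1 —bump→ 6 + 1 = 7 —(−1)→ 6
6 —HB6→ 6 —bump→ 7 = 7 —(−1)→ 6

ω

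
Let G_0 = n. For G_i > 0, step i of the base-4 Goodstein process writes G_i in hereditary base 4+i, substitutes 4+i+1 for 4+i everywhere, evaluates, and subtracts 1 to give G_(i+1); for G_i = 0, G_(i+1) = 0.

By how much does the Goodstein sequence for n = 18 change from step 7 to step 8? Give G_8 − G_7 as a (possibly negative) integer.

i=0: 18 = 4^2 + 2 (b=4); 4→5: 5^2 + 2 = 27; 27−1 = 26
i=1: 26 = 5^2 + 1 (b=5); 5→6: 6^2 + 1 = 37; 37−1 = 36
i=2: 36 = 6^2 (b=6); 6→7: 7^2 = 49; 49−1 = 48
i=3: 48 = 6·7 + 6 (b=7); 7→8: 6·8 + 6 = 54; 54−1 = 53
i=4: 53 = 6·8 + 5 (b=8); 8→9: 6·9 + 5 = 59; 59−1 = 58
i=5: 58 = 6·9 + 4 (b=9); 9→10: 6·10 + 4 = 64; 64−1 = 63
i=6: 63 = 6·10 + 3 (b=10); 10→11: 6·11 + 3 = 69; 69−1 = 68
i=7: 68 = 6·11 + 2 (b=11); 11→12: 6·12 + 2 = 74; 74−1 = 73

5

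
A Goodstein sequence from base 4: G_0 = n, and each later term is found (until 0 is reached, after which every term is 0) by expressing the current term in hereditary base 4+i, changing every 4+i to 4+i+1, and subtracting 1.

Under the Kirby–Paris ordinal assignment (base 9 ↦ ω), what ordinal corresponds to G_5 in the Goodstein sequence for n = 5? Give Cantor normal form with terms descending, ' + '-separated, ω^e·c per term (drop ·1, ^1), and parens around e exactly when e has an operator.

step 0: 5 = 4 + 1; sub 5 for 4: 5 + 1; = 6; G_1 = 6−1 = 5
step 1: 5 = 5; sub 6 for 5: 6; = 6; G_2 = 6−1 = 5
step 2: 5 = 5; sub 7 for 6: 5; = 5; G_3 = 5−1 = 4
step 3: 4 = 4; sub 8 for 7: 4; = 4; G_4 = 4−1 = 3
step 4: 3 = 3; sub 9 for 8: 3; = 3; G_5 = 3−1 = 2

2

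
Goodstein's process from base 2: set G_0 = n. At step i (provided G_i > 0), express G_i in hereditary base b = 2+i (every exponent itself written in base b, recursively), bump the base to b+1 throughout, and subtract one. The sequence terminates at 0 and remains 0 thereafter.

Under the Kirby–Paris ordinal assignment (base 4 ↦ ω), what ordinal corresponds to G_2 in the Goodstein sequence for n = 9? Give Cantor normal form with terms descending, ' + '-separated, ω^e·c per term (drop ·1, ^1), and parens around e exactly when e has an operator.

ω^ω·3 + ω^3·3 + ω^2·3 + ω·3 + 3

step 0: 9 = 2^(2 + 1) + 1; sub 3 for 2: 3^(3 + 1) + 1; = 82; G_1 = 82−1 = 81
step 1: 81 = 3^(3 + 1); sub 4 for 3: 4^(4 + 1); = 1024; G_2 = 1024−1 = 1023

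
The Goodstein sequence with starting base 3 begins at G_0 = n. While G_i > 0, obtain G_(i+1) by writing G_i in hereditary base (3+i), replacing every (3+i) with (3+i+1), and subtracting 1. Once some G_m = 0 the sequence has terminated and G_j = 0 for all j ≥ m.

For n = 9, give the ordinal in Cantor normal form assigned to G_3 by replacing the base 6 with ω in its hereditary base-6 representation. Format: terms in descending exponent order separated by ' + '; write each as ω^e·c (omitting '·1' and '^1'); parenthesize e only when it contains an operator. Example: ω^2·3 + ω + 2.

step 0: 9 = 3^2; sub 4 for 3: 4^2; = 16; G_1 = 16−1 = 15
step 1: 15 = 3·4 + 3; sub 5 for 4: 3·5 + 3; = 18; G_2 = 18−1 = 17
step 2: 17 = 3·5 + 2; sub 6 for 5: 3·6 + 2; = 20; G_3 = 20−1 = 19

ω·3 + 1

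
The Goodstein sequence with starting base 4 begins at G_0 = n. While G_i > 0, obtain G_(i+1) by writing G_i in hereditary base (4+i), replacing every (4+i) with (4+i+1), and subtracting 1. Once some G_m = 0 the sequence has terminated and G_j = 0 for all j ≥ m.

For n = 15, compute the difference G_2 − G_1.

2

step 0: 15 = 3·4 + 3; sub 5 for 4: 3·5 + 3; = 18; G_1 = 18−1 = 17
step 1: 17 = 3·5 + 2; sub 6 for 5: 3·6 + 2; = 20; G_2 = 20−1 = 19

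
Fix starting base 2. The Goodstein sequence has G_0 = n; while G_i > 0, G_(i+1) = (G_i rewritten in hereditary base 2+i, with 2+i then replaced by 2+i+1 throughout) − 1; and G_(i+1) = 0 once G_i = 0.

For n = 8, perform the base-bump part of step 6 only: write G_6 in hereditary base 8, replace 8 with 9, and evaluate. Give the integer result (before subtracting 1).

(0) 8|_2 = 2^(2 + 1) ↦ 3^(3 + 1)|_3 = 81 ⇒ 80
(1) 80|_3 = 2·3^3 + 2·3^2 + 2·3 + 2 ↦ 2·4^4 + 2·4^2 + 2·4 + 2|_4 = 554 ⇒ 553
(2) 553|_4 = 2·4^4 + 2·4^2 + 2·4 + 1 ↦ 2·5^5 + 2·5^2 + 2·5 + 1|_5 = 6311 ⇒ 6310
(3) 6310|_5 = 2·5^5 + 2·5^2 + 2·5 ↦ 2·6^6 + 2·6^2 + 2·6|_6 = 93396 ⇒ 93395
(4) 93395|_6 = 2·6^6 + 2·6^2 + 6 + 5 ↦ 2·7^7 + 2·7^2 + 7 + 5|_7 = 1647196 ⇒ 1647195
(5) 1647195|_7 = 2·7^7 + 2·7^2 + 7 + 4 ↦ 2·8^8 + 2·8^2 + 8 + 4|_8 = 33554572 ⇒ 33554571
(6) 33554571|_8 = 2·8^8 + 2·8^2 + 8 + 3 ↦ 2·9^9 + 2·9^2 + 9 + 3|_9 = 774841152 ⇒ 774841151

774841152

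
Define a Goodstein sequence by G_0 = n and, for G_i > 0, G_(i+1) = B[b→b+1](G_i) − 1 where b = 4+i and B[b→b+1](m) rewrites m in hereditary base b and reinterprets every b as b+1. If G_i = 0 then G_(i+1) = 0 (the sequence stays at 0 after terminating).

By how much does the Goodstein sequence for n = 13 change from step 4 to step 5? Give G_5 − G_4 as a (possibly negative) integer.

G_0 = 13. HB_4(13) = 3·4 + 1. Bump = 16. G_1 = 15.
G_1 = 15. HB_5(15) = 3·5. Bump = 18. G_2 = 17.
G_2 = 17. HB_6(17) = 2·6 + 5. Bump = 19. G_3 = 18.
G_3 = 18. HB_7(18) = 2·7 + 4. Bump = 20. G_4 = 19.
G_4 = 19. HB_8(19) = 2·8 + 3. Bump = 21. G_5 = 20.

1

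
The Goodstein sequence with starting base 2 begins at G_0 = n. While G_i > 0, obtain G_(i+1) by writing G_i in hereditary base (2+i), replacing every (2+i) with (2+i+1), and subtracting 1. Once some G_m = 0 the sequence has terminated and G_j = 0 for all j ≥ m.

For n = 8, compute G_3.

6310

base 2: 8 = 2^(2 + 1); at 3: 3^(3 + 1) = 81; next = 80
base 3: 80 = 2·3^3 + 2·3^2 + 2·3 + 2; at 4: 2·4^4 + 2·4^2 + 2·4 + 2 = 554; next = 553
base 4: 553 = 2·4^4 + 2·4^2 + 2·4 + 1; at 5: 2·5^5 + 2·5^2 + 2·5 + 1 = 6311; next = 6310
base 5: 6310 = 2·5^5 + 2·5^2 + 2·5; at 6: 2·6^6 + 2·6^2 + 2·6 = 93396; next = 93395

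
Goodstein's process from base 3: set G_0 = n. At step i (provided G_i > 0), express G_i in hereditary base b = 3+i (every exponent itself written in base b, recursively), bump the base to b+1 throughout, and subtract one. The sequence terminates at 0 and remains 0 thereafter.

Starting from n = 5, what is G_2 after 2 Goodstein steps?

5

base 3: 5 = 3 + 2; at 4: 4 + 2 = 6; next = 5
base 4: 5 = 4 + 1; at 5: 5 + 1 = 6; next = 5
base 5: 5 = 5; at 6: 6 = 6; next = 5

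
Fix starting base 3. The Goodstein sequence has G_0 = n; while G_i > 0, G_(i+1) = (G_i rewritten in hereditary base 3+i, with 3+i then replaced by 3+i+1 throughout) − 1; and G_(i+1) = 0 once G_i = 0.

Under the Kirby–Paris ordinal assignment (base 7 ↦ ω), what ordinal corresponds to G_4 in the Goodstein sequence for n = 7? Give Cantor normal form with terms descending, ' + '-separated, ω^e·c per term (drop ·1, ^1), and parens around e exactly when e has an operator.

base 3: 7 = 2·3 + 1; at 4: 2·4 + 1 = 9; next = 8
base 4: 8 = 2·4; at 5: 2·5 = 10; next = 9
base 5: 9 = 5 + 4; at 6: 6 + 4 = 10; next = 9
base 6: 9 = 6 + 3; at 7: 7 + 3 = 10; next = 9
base 7: 9 = 7 + 2; at 8: 8 + 2 = 10; next = 9

ω + 2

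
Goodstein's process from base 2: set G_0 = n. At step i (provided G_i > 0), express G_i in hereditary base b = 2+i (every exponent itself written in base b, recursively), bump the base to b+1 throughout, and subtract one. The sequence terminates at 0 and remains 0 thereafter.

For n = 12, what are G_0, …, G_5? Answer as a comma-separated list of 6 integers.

base 2: 12 = 2^(2 + 1) + 2^2; at 3: 3^(3 + 1) + 3^3 = 108; next = 107
base 3: 107 = 3^(3 + 1) + 2·3^2 + 2·3 + 2; at 4: 4^(4 + 1) + 2·4^2 + 2·4 + 2 = 1066; next = 1065
base 4: 1065 = 4^(4 + 1) + 2·4^2 + 2·4 + 1; at 5: 5^(5 + 1) + 2·5^2 + 2·5 + 1 = 15686; next = 15685
base 5: 15685 = 5^(5 + 1) + 2·5^2 + 2·5; at 6: 6^(6 + 1) + 2·6^2 + 2·6 = 280020; next = 280019
base 6: 280019 = 6^(6 + 1) + 2·6^2 + 6 + 5; at 7: 7^(7 + 1) + 2·7^2 + 7 + 5 = 5764911; next = 5764910

12, 107, 1065, 15685, 280019, 5764910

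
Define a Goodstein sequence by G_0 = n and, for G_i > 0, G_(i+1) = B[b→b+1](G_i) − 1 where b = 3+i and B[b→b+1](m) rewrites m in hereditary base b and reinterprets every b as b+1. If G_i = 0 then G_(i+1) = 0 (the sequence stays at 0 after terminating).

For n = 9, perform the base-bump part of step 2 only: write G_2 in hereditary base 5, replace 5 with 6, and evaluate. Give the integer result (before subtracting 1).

20

G_0 = 9. HB_3(9) = 3^2. Bump = 16. G_1 = 15.
G_1 = 15. HB_4(15) = 3·4 + 3. Bump = 18. G_2 = 17.
G_2 = 17. HB_5(17) = 3·5 + 2. Bump = 20. G_3 = 19.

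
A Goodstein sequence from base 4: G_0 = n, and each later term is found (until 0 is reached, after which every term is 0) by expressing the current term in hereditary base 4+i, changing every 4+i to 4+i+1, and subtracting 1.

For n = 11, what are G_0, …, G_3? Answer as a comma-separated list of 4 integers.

11, 12, 13, 14

i=0: 11 = 2·4 + 3 (b=4); 4→5: 2·5 + 3 = 13; 13−1 = 12
i=1: 12 = 2·5 + 2 (b=5); 5→6: 2·6 + 2 = 14; 14−1 = 13
i=2: 13 = 2·6 + 1 (b=6); 6→7: 2·7 + 1 = 15; 15−1 = 14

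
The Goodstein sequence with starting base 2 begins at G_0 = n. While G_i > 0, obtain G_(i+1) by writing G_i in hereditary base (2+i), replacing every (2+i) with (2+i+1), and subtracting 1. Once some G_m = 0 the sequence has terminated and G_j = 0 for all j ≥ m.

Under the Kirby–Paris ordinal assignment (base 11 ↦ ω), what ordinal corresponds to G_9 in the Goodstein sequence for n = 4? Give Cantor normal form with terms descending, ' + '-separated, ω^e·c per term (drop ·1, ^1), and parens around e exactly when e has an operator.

i=0: 4 = 2^2 (b=2); 2→3: 3^3 = 27; 27−1 = 26
i=1: 26 = 2·3^2 + 2·3 + 2 (b=3); 3→4: 2·4^2 + 2·4 + 2 = 42; 42−1 = 41
i=2: 41 = 2·4^2 + 2·4 + 1 (b=4); 4→5: 2·5^2 + 2·5 + 1 = 61; 61−1 = 60
i=3: 60 = 2·5^2 + 2·5 (b=5); 5→6: 2·6^2 + 2·6 = 84; 84−1 = 83
i=4: 83 = 2·6^2 + 6 + 5 (b=6); 6→7: 2·7^2 + 7 + 5 = 110; 110−1 = 109
i=5: 109 = 2·7^2 + 7 + 4 (b=7); 7→8: 2·8^2 + 8 + 4 = 140; 140−1 = 139
i=6: 139 = 2·8^2 + 8 + 3 (b=8); 8→9: 2·9^2 + 9 + 3 = 174; 174−1 = 173
i=7: 173 = 2·9^2 + 9 + 2 (b=9); 9→10: 2·10^2 + 10 + 2 = 212; 212−1 = 211
i=8: 211 = 2·10^2 + 10 + 1 (b=10); 10→11: 2·11^2 + 11 + 1 = 254; 254−1 = 253

ω^2·2 + ω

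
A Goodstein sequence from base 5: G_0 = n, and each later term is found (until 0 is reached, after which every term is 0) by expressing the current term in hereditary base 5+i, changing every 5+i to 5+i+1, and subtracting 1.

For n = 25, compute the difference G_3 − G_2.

4

25 —HB5→ 5^2 —bump→ 6^2 = 36 —(−1)→ 35
35 —HB6→ 5·6 + 5 —bump→ 5·7 + 5 = 40 —(−1)→ 39
39 —HB7→ 5·7 + 4 —bump→ 5·8 + 4 = 44 —(−1)→ 43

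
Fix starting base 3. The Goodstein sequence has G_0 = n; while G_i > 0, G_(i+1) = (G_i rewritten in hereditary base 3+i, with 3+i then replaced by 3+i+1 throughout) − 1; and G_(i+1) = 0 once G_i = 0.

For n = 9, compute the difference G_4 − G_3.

G_0 = 9. HB_3(9) = 3^2. Bump = 16. G_1 = 15.
G_1 = 15. HB_4(15) = 3·4 + 3. Bump = 18. G_2 = 17.
G_2 = 17. HB_5(17) = 3·5 + 2. Bump = 20. G_3 = 19.
G_3 = 19. HB_6(19) = 3·6 + 1. Bump = 22. G_4 = 21.

2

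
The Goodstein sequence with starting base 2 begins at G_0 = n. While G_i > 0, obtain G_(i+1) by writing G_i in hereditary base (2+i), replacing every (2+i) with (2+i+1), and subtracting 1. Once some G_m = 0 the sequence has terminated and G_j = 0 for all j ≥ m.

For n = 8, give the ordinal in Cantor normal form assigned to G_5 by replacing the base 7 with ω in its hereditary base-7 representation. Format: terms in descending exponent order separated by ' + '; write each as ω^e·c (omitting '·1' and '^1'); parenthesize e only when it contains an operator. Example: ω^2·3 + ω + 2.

8 —HB2→ 2^(2 + 1) —bump→ 3^(3 + 1) = 81 —(−1)→ 80
80 —HB3→ 2·3^3 + 2·3^2 + 2·3 + 2 —bump→ 2·4^4 + 2·4^2 + 2·4 + 2 = 554 —(−1)→ 553
553 —HB4→ 2·4^4 + 2·4^2 + 2·4 + 1 —bump→ 2·5^5 + 2·5^2 + 2·5 + 1 = 6311 —(−1)→ 6310
6310 —HB5→ 2·5^5 + 2·5^2 + 2·5 —bump→ 2·6^6 + 2·6^2 + 2·6 = 93396 —(−1)→ 93395
93395 —HB6→ 2·6^6 + 2·6^2 + 6 + 5 —bump→ 2·7^7 + 2·7^2 + 7 + 5 = 1647196 —(−1)→ 1647195
1647195 —HB7→ 2·7^7 + 2·7^2 + 7 + 4 —bump→ 2·8^8 + 2·8^2 + 8 + 4 = 33554572 —(−1)→ 33554571

ω^ω·2 + ω^2·2 + ω + 4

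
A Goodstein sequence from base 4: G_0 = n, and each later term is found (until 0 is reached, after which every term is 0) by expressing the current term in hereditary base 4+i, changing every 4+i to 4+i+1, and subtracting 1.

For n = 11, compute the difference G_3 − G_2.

1

11 —HB4→ 2·4 + 3 —bump→ 2·5 + 3 = 13 —(−1)→ 12
12 —HB5→ 2·5 + 2 —bump→ 2·6 + 2 = 14 —(−1)→ 13
13 —HB6→ 2·6 + 1 —bump→ 2·7 + 1 = 15 —(−1)→ 14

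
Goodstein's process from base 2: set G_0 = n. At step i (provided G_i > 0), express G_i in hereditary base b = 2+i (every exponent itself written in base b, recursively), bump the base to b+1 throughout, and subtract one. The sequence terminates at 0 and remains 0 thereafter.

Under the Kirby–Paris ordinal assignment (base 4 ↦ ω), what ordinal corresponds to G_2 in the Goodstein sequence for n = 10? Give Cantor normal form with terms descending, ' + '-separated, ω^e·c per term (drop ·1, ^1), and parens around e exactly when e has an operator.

ω^(ω + 1) + 1

G_0 = 10. HB_2(10) = 2^(2 + 1) + 2. Bump = 84. G_1 = 83.
G_1 = 83. HB_3(83) = 3^(3 + 1) + 2. Bump = 1026. G_2 = 1025.
G_2 = 1025. HB_4(1025) = 4^(4 + 1) + 1. Bump = 15626. G_3 = 15625.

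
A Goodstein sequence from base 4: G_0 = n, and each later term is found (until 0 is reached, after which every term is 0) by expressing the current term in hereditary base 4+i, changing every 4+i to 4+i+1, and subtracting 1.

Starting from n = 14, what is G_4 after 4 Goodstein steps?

G_0=14  [base 4] 3·4 + 2  →[4↦5]→  3·5 + 2 = 17  −1 ⇒ G_1=16
G_1=16  [base 5] 3·5 + 1  →[5↦6]→  3·6 + 1 = 19  −1 ⇒ G_2=18
G_2=18  [base 6] 3·6  →[6↦7]→  3·7 = 21  −1 ⇒ G_3=20
G_3=20  [base 7] 2·7 + 6  →[7↦8]→  2·8 + 6 = 22  −1 ⇒ G_4=21
G_4=21  [base 8] 2·8 + 5  →[8↦9]→  2·9 + 5 = 23  −1 ⇒ G_5=22

21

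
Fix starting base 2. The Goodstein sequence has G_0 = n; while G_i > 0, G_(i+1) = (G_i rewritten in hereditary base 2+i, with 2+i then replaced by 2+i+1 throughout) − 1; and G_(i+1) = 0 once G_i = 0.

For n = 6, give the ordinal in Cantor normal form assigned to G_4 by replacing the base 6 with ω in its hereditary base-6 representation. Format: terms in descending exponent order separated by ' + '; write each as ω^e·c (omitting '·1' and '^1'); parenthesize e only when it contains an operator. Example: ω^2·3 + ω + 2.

step 0: 6 = 2^2 + 2; sub 3 for 2: 3^3 + 3; = 30; G_1 = 30−1 = 29
step 1: 29 = 3^3 + 2; sub 4 for 3: 4^4 + 2; = 258; G_2 = 258−1 = 257
step 2: 257 = 4^4 + 1; sub 5 for 4: 5^5 + 1; = 3126; G_3 = 3126−1 = 3125
step 3: 3125 = 5^5; sub 6 for 5: 6^6; = 46656; G_4 = 46656−1 = 46655
step 4: 46655 = 5·6^5 + 5·6^4 + 5·6^3 + 5·6^2 + 5·6 + 5; sub 7 for 6: 5·7^5 + 5·7^4 + 5·7^3 + 5·7^2 + 5·7 + 5; = 98040; G_5 = 98040−1 = 98039

ω^5·5 + ω^4·5 + ω^3·5 + ω^2·5 + ω·5 + 5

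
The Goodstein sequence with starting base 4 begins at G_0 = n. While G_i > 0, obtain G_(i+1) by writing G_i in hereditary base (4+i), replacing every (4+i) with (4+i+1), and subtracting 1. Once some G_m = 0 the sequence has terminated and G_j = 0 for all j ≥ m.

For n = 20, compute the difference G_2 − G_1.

G_0=20  [base 4] 4^2 + 4  →[4↦5]→  5^2 + 5 = 30  −1 ⇒ G_1=29
G_1=29  [base 5] 5^2 + 4  →[5↦6]→  6^2 + 4 = 40  −1 ⇒ G_2=39

10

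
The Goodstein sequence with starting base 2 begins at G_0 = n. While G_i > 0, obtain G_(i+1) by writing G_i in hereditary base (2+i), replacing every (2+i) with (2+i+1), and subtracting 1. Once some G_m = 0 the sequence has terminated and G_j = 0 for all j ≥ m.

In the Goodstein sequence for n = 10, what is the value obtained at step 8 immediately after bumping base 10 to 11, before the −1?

1426559238831

G_0 = 10. HB_2(10) = 2^(2 + 1) + 2. Bump = 84. G_1 = 83.
G_1 = 83. HB_3(83) = 3^(3 + 1) + 2. Bump = 1026. G_2 = 1025.
G_2 = 1025. HB_4(1025) = 4^(4 + 1) + 1. Bump = 15626. G_3 = 15625.
G_3 = 15625. HB_5(15625) = 5^(5 + 1). Bump = 279936. G_4 = 279935.
G_4 = 279935. HB_6(279935) = 5·6^6 + 5·6^5 + 5·6^4 + 5·6^3 + 5·6^2 + 5·6 + 5. Bump = 4215755. G_5 = 4215754.
G_5 = 4215754. HB_7(4215754) = 5·7^7 + 5·7^5 + 5·7^4 + 5·7^3 + 5·7^2 + 5·7 + 4. Bump = 84073324. G_6 = 84073323.
G_6 = 84073323. HB_8(84073323) = 5·8^8 + 5·8^5 + 5·8^4 + 5·8^3 + 5·8^2 + 5·8 + 3. Bump = 1937434593. G_7 = 1937434592.
G_7 = 1937434592. HB_9(1937434592) = 5·9^9 + 5·9^5 + 5·9^4 + 5·9^3 + 5·9^2 + 5·9 + 2. Bump = 50000555552. G_8 = 50000555551.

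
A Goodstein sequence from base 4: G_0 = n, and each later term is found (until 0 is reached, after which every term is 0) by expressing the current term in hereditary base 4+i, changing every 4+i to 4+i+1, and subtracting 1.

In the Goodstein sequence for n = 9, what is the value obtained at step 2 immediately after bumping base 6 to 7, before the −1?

12

9 —HB4→ 2·4 + 1 —bump→ 2·5 + 1 = 11 —(−1)→ 10
10 —HB5→ 2·5 —bump→ 2·6 = 12 —(−1)→ 11
11 —HB6→ 6 + 5 —bump→ 7 + 5 = 12 —(−1)→ 11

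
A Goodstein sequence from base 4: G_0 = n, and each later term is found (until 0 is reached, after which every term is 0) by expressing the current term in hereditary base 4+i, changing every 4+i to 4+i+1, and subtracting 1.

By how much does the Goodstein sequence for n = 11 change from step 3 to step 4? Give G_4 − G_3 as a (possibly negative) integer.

11 —HB4→ 2·4 + 3 —bump→ 2·5 + 3 = 13 —(−1)→ 12
12 —HB5→ 2·5 + 2 —bump→ 2·6 + 2 = 14 —(−1)→ 13
13 —HB6→ 2·6 + 1 —bump→ 2·7 + 1 = 15 —(−1)→ 14
14 —HB7→ 2·7 —bump→ 2·8 = 16 —(−1)→ 15

1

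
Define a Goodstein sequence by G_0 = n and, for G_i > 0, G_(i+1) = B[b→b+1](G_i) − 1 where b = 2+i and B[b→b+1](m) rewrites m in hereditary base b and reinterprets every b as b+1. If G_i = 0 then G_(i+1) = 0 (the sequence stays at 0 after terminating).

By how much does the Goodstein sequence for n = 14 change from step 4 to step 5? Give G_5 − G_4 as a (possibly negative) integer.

step 0: 14 = 2^(2 + 1) + 2^2 + 2; sub 3 for 2: 3^(3 + 1) + 3^3 + 3; = 111; G_1 = 111−1 = 110
step 1: 110 = 3^(3 + 1) + 3^3 + 2; sub 4 for 3: 4^(4 + 1) + 4^4 + 2; = 1282; G_2 = 1282−1 = 1281
step 2: 1281 = 4^(4 + 1) + 4^4 + 1; sub 5 for 4: 5^(5 + 1) + 5^5 + 1; = 18751; G_3 = 18751−1 = 18750
step 3: 18750 = 5^(5 + 1) + 5^5; sub 6 for 5: 6^(6 + 1) + 6^6; = 326592; G_4 = 326592−1 = 326591
step 4: 326591 = 6^(6 + 1) + 5·6^5 + 5·6^4 + 5·6^3 + 5·6^2 + 5·6 + 5; sub 7 for 6: 7^(7 + 1) + 5·7^5 + 5·7^4 + 5·7^3 + 5·7^2 + 5·7 + 5; = 5862841; G_5 = 5862841−1 = 5862840

5536249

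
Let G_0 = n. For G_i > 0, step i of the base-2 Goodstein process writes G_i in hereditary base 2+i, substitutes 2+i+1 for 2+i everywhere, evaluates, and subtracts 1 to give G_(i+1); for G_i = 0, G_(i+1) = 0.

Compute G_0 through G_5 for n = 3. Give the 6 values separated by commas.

3, 3, 3, 2, 1, 0

(0) 3|_2 = 2 + 1 ↦ 3 + 1|_3 = 4 ⇒ 3
(1) 3|_3 = 3 ↦ 4|_4 = 4 ⇒ 3
(2) 3|_4 = 3 ↦ 3|_5 = 3 ⇒ 2
(3) 2|_5 = 2 ↦ 2|_6 = 2 ⇒ 1
(4) 1|_6 = 1 ↦ 1|_7 = 1 ⇒ 0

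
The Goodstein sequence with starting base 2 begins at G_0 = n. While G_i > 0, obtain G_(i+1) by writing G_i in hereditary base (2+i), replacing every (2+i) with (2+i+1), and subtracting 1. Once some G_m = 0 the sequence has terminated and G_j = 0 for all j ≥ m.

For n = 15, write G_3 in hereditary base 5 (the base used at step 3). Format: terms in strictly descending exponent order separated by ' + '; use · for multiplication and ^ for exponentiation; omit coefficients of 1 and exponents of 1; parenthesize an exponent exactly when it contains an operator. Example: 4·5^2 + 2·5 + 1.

G_0 = 15. HB_2(15) = 2^(2 + 1) + 2^2 + 2 + 1. Bump = 112. G_1 = 111.
G_1 = 111. HB_3(111) = 3^(3 + 1) + 3^3 + 3. Bump = 1284. G_2 = 1283.
G_2 = 1283. HB_4(1283) = 4^(4 + 1) + 4^4 + 3. Bump = 18753. G_3 = 18752.
G_3 = 18752. HB_5(18752) = 5^(5 + 1) + 5^5 + 2. Bump = 326594. G_4 = 326593.

5^(5 + 1) + 5^5 + 2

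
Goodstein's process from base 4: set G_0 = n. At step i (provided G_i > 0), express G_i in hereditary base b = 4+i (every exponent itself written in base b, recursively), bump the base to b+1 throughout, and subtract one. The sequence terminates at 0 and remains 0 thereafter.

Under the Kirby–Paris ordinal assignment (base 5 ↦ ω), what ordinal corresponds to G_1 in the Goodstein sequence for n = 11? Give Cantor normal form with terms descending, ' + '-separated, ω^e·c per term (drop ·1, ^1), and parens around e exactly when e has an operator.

ω·2 + 2

G_0=11  [base 4] 2·4 + 3  →[4↦5]→  2·5 + 3 = 13  −1 ⇒ G_1=12
G_1=12  [base 5] 2·5 + 2  →[5↦6]→  2·6 + 2 = 14  −1 ⇒ G_2=13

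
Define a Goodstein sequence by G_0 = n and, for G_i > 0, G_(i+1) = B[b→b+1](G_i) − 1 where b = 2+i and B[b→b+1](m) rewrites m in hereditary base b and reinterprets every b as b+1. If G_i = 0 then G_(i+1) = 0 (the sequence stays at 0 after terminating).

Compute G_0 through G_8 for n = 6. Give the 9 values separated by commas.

6, 29, 257, 3125, 46655, 98039, 187243, 332147, 555551

[0] 6 ≡ 2^2 + 2 (base 2). Lift 3: 30. −1: 29.
[1] 29 ≡ 3^3 + 2 (base 3). Lift 4: 258. −1: 257.
[2] 257 ≡ 4^4 + 1 (base 4). Lift 5: 3126. −1: 3125.
[3] 3125 ≡ 5^5 (base 5). Lift 6: 46656. −1: 46655.
[4] 46655 ≡ 5·6^5 + 5·6^4 + 5·6^3 + 5·6^2 + 5·6 + 5 (base 6). Lift 7: 98040. −1: 98039.
[5] 98039 ≡ 5·7^5 + 5·7^4 + 5·7^3 + 5·7^2 + 5·7 + 4 (base 7). Lift 8: 187244. −1: 187243.
[6] 187243 ≡ 5·8^5 + 5·8^4 + 5·8^3 + 5·8^2 + 5·8 + 3 (base 8). Lift 9: 332148. −1: 332147.
[7] 332147 ≡ 5·9^5 + 5·9^4 + 5·9^3 + 5·9^2 + 5·9 + 2 (base 9). Lift 10: 555552. −1: 555551.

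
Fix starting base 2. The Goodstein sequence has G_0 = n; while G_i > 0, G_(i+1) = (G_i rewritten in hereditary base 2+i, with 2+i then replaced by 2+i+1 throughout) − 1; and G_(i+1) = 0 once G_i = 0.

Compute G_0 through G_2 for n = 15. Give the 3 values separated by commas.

15, 111, 1283

15 —HB2→ 2^(2 + 1) + 2^2 + 2 + 1 —bump→ 3^(3 + 1) + 3^3 + 3 + 1 = 112 —(−1)→ 111
111 —HB3→ 3^(3 + 1) + 3^3 + 3 —bump→ 4^(4 + 1) + 4^4 + 4 = 1284 —(−1)→ 1283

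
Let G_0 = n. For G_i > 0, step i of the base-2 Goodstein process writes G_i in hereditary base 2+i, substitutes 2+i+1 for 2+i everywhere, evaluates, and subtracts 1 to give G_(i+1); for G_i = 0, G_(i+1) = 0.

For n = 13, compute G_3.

16092

13 —HB2→ 2^(2 + 1) + 2^2 + 1 —bump→ 3^(3 + 1) + 3^3 + 1 = 109 —(−1)→ 108
108 —HB3→ 3^(3 + 1) + 3^3 —bump→ 4^(4 + 1) + 4^4 = 1280 —(−1)→ 1279
1279 —HB4→ 4^(4 + 1) + 3·4^3 + 3·4^2 + 3·4 + 3 —bump→ 5^(5 + 1) + 3·5^3 + 3·5^2 + 3·5 + 3 = 16093 —(−1)→ 16092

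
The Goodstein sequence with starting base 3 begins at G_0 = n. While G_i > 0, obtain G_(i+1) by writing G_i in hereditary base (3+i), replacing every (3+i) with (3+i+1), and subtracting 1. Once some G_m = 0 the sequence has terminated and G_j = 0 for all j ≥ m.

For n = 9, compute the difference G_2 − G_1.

9 —HB3→ 3^2 —bump→ 4^2 = 16 —(−1)→ 15
15 —HB4→ 3·4 + 3 —bump→ 3·5 + 3 = 18 —(−1)→ 17

2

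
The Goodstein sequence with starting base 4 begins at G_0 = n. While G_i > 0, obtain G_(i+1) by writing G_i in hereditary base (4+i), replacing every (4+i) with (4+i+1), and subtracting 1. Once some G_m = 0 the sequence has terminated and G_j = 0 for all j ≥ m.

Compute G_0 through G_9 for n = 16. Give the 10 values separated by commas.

i=0: 16 = 4^2 (b=4); 4→5: 5^2 = 25; 25−1 = 24
i=1: 24 = 4·5 + 4 (b=5); 5→6: 4·6 + 4 = 28; 28−1 = 27
i=2: 27 = 4·6 + 3 (b=6); 6→7: 4·7 + 3 = 31; 31−1 = 30
i=3: 30 = 4·7 + 2 (b=7); 7→8: 4·8 + 2 = 34; 34−1 = 33
i=4: 33 = 4·8 + 1 (b=8); 8→9: 4·9 + 1 = 37; 37−1 = 36
i=5: 36 = 4·9 (b=9); 9→10: 4·10 = 40; 40−1 = 39
i=6: 39 = 3·10 + 9 (b=10); 10→11: 3·11 + 9 = 42; 42−1 = 41
i=7: 41 = 3·11 + 8 (b=11); 11→12: 3·12 + 8 = 44; 44−1 = 43
i=8: 43 = 3·12 + 7 (b=12); 12→13: 3·13 + 7 = 46; 46−1 = 45

16, 24, 27, 30, 33, 36, 39, 41, 43, 45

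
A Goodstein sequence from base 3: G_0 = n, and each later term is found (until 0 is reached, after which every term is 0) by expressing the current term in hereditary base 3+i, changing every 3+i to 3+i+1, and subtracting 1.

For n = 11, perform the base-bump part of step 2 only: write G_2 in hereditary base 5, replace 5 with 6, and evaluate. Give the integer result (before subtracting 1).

G_0=11  [base 3] 3^2 + 2  →[3↦4]→  4^2 + 2 = 18  −1 ⇒ G_1=17
G_1=17  [base 4] 4^2 + 1  →[4↦5]→  5^2 + 1 = 26  −1 ⇒ G_2=25
G_2=25  [base 5] 5^2  →[5↦6]→  6^2 = 36  −1 ⇒ G_3=35

36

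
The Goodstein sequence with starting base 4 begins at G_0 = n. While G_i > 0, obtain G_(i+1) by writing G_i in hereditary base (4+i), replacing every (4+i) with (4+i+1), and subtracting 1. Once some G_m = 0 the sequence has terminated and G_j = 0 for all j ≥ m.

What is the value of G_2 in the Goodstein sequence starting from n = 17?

i=0: 17 = 4^2 + 1 (b=4); 4→5: 5^2 + 1 = 26; 26−1 = 25
i=1: 25 = 5^2 (b=5); 5→6: 6^2 = 36; 36−1 = 35
i=2: 35 = 5·6 + 5 (b=6); 6→7: 5·7 + 5 = 40; 40−1 = 39

35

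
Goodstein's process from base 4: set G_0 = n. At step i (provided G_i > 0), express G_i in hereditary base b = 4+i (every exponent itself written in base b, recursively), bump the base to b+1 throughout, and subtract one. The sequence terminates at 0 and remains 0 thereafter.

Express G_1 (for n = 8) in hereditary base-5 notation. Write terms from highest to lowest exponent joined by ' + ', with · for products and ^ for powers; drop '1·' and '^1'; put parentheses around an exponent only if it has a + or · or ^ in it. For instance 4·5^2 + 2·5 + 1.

5 + 4

i=0: 8 = 2·4 (b=4); 4→5: 2·5 = 10; 10−1 = 9
i=1: 9 = 5 + 4 (b=5); 5→6: 6 + 4 = 10; 10−1 = 9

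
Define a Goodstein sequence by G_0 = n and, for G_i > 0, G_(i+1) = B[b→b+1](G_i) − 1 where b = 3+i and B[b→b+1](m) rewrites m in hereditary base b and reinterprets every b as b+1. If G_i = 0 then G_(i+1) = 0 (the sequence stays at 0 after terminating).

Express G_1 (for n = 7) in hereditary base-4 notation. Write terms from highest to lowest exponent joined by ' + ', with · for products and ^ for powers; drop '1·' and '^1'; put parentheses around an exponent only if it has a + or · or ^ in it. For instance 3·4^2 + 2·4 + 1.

G_0=7  [base 3] 2·3 + 1  →[3↦4]→  2·4 + 1 = 9  −1 ⇒ G_1=8
G_1=8  [base 4] 2·4  →[4↦5]→  2·5 = 10  −1 ⇒ G_2=9

2·4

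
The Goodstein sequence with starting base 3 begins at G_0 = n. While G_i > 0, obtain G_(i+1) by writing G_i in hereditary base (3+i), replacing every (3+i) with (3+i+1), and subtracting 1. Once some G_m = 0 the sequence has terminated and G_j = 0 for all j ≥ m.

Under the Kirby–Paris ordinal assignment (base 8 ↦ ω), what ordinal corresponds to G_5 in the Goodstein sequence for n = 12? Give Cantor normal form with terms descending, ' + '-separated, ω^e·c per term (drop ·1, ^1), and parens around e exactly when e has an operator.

ω·7 + 7

G_0=12  [base 3] 3^2 + 3  →[3↦4]→  4^2 + 4 = 20  −1 ⇒ G_1=19
G_1=19  [base 4] 4^2 + 3  →[4↦5]→  5^2 + 3 = 28  −1 ⇒ G_2=27
G_2=27  [base 5] 5^2 + 2  →[5↦6]→  6^2 + 2 = 38  −1 ⇒ G_3=37
G_3=37  [base 6] 6^2 + 1  →[6↦7]→  7^2 + 1 = 50  −1 ⇒ G_4=49
G_4=49  [base 7] 7^2  →[7↦8]→  8^2 = 64  −1 ⇒ G_5=63
G_5=63  [base 8] 7·8 + 7  →[8↦9]→  7·9 + 7 = 70  −1 ⇒ G_6=69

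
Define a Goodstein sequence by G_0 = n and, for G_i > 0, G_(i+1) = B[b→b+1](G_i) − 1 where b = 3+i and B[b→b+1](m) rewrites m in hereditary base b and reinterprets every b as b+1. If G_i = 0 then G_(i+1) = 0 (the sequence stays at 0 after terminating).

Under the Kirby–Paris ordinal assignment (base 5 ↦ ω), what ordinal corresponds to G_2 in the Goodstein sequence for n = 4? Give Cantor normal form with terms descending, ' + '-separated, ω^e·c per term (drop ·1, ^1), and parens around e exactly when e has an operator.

base 3: 4 = 3 + 1; at 4: 4 + 1 = 5; next = 4
base 4: 4 = 4; at 5: 5 = 5; next = 4
base 5: 4 = 4; at 6: 4 = 4; next = 3

4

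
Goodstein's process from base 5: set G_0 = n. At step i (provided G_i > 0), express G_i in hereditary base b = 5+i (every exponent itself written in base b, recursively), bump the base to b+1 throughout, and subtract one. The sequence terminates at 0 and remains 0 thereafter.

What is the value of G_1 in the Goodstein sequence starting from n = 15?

17

G_0=15  [base 5] 3·5  →[5↦6]→  3·6 = 18  −1 ⇒ G_1=17
G_1=17  [base 6] 2·6 + 5  →[6↦7]→  2·7 + 5 = 19  −1 ⇒ G_2=18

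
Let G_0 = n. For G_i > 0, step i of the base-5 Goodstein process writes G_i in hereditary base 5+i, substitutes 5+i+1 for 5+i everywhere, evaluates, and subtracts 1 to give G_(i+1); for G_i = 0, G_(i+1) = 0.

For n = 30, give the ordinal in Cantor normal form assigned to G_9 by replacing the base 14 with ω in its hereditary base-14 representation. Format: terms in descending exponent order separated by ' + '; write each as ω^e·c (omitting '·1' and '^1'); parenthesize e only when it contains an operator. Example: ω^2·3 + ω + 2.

ω·11 + 9

[0] 30 ≡ 5^2 + 5 (base 5). Lift 6: 42. −1: 41.
[1] 41 ≡ 6^2 + 5 (base 6). Lift 7: 54. −1: 53.
[2] 53 ≡ 7^2 + 4 (base 7). Lift 8: 68. −1: 67.
[3] 67 ≡ 8^2 + 3 (base 8). Lift 9: 84. −1: 83.
[4] 83 ≡ 9^2 + 2 (base 9). Lift 10: 102. −1: 101.
[5] 101 ≡ 10^2 + 1 (base 10). Lift 11: 122. −1: 121.
[6] 121 ≡ 11^2 (base 11). Lift 12: 144. −1: 143.
[7] 143 ≡ 11·12 + 11 (base 12). Lift 13: 154. −1: 153.
[8] 153 ≡ 11·13 + 10 (base 13). Lift 14: 164. −1: 163.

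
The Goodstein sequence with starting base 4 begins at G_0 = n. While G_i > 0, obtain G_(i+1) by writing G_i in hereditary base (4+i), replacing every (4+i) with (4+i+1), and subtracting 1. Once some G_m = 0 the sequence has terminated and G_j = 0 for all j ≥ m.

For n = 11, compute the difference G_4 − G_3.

(0) 11|_4 = 2·4 + 3 ↦ 2·5 + 3|_5 = 13 ⇒ 12
(1) 12|_5 = 2·5 + 2 ↦ 2·6 + 2|_6 = 14 ⇒ 13
(2) 13|_6 = 2·6 + 1 ↦ 2·7 + 1|_7 = 15 ⇒ 14
(3) 14|_7 = 2·7 ↦ 2·8|_8 = 16 ⇒ 15

1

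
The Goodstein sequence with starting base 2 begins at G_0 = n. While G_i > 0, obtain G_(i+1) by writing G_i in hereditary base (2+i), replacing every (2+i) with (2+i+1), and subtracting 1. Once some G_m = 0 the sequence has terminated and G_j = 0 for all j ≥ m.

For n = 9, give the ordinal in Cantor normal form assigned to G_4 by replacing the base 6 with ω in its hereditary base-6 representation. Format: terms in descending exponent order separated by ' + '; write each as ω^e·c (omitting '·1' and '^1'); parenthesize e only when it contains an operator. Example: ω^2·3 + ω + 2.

G_0 = 9. HB_2(9) = 2^(2 + 1) + 1. Bump = 82. G_1 = 81.
G_1 = 81. HB_3(81) = 3^(3 + 1). Bump = 1024. G_2 = 1023.
G_2 = 1023. HB_4(1023) = 3·4^4 + 3·4^3 + 3·4^2 + 3·4 + 3. Bump = 9843. G_3 = 9842.
G_3 = 9842. HB_5(9842) = 3·5^5 + 3·5^3 + 3·5^2 + 3·5 + 2. Bump = 140744. G_4 = 140743.
G_4 = 140743. HB_6(140743) = 3·6^6 + 3·6^3 + 3·6^2 + 3·6 + 1. Bump = 2471827. G_5 = 2471826.

ω^ω·3 + ω^3·3 + ω^2·3 + ω·3 + 1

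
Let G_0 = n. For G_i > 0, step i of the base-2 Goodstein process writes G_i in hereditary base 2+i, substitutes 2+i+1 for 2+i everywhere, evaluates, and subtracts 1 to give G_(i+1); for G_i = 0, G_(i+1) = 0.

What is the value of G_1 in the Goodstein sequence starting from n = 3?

3

base 2: 3 = 2 + 1; at 3: 3 + 1 = 4; next = 3
base 3: 3 = 3; at 4: 4 = 4; next = 3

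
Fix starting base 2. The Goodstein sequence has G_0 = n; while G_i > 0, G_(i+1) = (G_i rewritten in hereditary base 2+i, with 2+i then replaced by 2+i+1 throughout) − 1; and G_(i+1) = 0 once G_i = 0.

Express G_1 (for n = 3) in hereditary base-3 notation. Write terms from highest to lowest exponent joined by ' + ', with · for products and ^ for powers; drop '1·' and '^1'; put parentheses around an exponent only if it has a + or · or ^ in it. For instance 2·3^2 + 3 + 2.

3

step 0: 3 = 2 + 1; sub 3 for 2: 3 + 1; = 4; G_1 = 4−1 = 3
step 1: 3 = 3; sub 4 for 3: 4; = 4; G_2 = 4−1 = 3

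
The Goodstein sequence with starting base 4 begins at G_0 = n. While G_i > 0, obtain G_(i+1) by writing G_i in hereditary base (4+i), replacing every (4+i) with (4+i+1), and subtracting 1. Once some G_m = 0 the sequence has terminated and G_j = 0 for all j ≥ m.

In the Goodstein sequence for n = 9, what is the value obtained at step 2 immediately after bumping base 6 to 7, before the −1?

G_0=9  [base 4] 2·4 + 1  →[4↦5]→  2·5 + 1 = 11  −1 ⇒ G_1=10
G_1=10  [base 5] 2·5  →[5↦6]→  2·6 = 12  −1 ⇒ G_2=11

12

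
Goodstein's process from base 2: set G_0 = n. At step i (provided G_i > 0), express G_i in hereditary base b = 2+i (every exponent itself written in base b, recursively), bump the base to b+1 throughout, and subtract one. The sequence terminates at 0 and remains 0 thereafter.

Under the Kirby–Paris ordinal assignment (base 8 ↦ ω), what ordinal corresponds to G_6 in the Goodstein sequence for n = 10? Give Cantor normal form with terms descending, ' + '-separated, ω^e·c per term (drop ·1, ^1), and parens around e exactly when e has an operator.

10 —HB2→ 2^(2 + 1) + 2 —bump→ 3^(3 + 1) + 3 = 84 —(−1)→ 83
83 —HB3→ 3^(3 + 1) + 2 —bump→ 4^(4 + 1) + 2 = 1026 —(−1)→ 1025
1025 —HB4→ 4^(4 + 1) + 1 —bump→ 5^(5 + 1) + 1 = 15626 —(−1)→ 15625
15625 —HB5→ 5^(5 + 1) —bump→ 6^(6 + 1) = 279936 —(−1)→ 279935
279935 —HB6→ 5·6^6 + 5·6^5 + 5·6^4 + 5·6^3 + 5·6^2 + 5·6 + 5 —bump→ 5·7^7 + 5·7^5 + 5·7^4 + 5·7^3 + 5·7^2 + 5·7 + 5 = 4215755 —(−1)→ 4215754
4215754 —HB7→ 5·7^7 + 5·7^5 + 5·7^4 + 5·7^3 + 5·7^2 + 5·7 + 4 —bump→ 5·8^8 + 5·8^5 + 5·8^4 + 5·8^3 + 5·8^2 + 5·8 + 4 = 84073324 —(−1)→ 84073323
84073323 —HB8→ 5·8^8 + 5·8^5 + 5·8^4 + 5·8^3 + 5·8^2 + 5·8 + 3 —bump→ 5·9^9 + 5·9^5 + 5·9^4 + 5·9^3 + 5·9^2 + 5·9 + 3 = 1937434593 —(−1)→ 1937434592

ω^ω·5 + ω^5·5 + ω^4·5 + ω^3·5 + ω^2·5 + ω·5 + 3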